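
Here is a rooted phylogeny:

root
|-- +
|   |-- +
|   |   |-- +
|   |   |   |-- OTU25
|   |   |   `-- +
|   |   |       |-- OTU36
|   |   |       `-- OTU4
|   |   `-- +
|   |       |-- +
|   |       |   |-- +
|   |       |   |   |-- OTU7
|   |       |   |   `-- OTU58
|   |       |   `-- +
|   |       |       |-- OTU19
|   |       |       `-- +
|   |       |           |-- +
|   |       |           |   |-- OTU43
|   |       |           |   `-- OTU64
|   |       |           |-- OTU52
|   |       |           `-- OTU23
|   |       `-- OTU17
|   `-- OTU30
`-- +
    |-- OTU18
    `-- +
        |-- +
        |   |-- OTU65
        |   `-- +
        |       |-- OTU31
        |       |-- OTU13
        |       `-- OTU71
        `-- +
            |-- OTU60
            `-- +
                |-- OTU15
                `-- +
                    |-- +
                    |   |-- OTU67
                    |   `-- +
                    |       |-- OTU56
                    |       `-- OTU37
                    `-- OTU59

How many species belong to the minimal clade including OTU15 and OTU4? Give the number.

23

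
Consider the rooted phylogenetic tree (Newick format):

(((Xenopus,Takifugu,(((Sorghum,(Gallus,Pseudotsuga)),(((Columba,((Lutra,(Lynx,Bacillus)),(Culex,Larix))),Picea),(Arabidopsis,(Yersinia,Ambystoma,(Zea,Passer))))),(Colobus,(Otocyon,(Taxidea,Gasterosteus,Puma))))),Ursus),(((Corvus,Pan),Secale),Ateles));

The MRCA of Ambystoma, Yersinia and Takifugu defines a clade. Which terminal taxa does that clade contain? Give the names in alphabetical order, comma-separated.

Tracing Ambystoma: it sits inside (Yersinia,Ambystoma,(Zea,Passer)).
Tracing Yersinia: it sits inside (Yersinia,Ambystoma,(Zea,Passer)).
Tracing Takifugu: it sits inside (Xenopus,Takifugu,(((Sorghum,(Gallus,Pseudotsuga)),(((Columba,((Lutra,(Lynx,Bacillus)),(Culex,Larix))),Picea),(Arabidopsis,(Yersinia,Ambystoma,(Zea,Passer))))),(Colobus,(Otocyon,(Taxidea,Gasterosteus,Puma))))).
The smallest clade enclosing all 3 is (Xenopus,Takifugu,(((Sorghum,(Gallus,Pseudotsuga)),(((Columba,((Lutra,(Lynx,Bacillus)),(Culex,Larix))),Picea),(Arabidopsis,(Yersinia,Ambystoma,(Zea,Passer))))),(Colobus,(Otocyon,(Taxidea,Gasterosteus,Puma))))); the answer is its 22 terminal taxa in alphabetical order.

Ambystoma, Arabidopsis, Bacillus, Colobus, Columba, Culex, Gallus, Gasterosteus, Larix, Lutra, Lynx, Otocyon, Passer, Picea, Pseudotsuga, Puma, Sorghum, Takifugu, Taxidea, Xenopus, Yersinia, Zea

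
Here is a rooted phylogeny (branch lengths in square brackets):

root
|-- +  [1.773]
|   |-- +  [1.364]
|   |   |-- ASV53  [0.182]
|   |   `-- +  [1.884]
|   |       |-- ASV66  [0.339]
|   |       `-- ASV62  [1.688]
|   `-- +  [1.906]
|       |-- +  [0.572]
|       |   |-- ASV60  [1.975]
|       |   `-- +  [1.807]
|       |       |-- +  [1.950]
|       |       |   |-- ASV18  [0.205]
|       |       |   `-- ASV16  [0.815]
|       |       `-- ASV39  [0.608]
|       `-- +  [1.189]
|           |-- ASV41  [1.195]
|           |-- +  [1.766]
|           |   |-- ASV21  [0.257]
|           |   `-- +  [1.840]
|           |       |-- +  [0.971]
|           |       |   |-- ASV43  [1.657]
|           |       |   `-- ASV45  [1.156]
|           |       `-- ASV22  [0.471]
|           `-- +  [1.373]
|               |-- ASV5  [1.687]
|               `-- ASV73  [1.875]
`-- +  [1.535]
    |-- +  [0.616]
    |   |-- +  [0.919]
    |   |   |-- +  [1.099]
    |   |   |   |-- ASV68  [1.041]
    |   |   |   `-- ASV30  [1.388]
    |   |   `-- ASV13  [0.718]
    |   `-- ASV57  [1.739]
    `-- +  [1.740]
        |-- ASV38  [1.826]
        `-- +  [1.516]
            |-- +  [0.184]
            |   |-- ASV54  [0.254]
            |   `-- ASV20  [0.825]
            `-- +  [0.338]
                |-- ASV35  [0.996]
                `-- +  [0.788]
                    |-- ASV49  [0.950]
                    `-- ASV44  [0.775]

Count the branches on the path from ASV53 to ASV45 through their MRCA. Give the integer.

The MRCA of ASV53 and ASV45 is the node subtending ((ASV53,(ASV66,ASV62)),((ASV60,((ASV18,ASV16),ASV39)),(ASV41,(ASV21,((ASV43,ASV45),ASV22)),(ASV5,ASV73)))).
From ASV53 up to that node: 2 branches. From ASV45 up to the same node: 6 branches. Total: 2 + 6 = 8.

8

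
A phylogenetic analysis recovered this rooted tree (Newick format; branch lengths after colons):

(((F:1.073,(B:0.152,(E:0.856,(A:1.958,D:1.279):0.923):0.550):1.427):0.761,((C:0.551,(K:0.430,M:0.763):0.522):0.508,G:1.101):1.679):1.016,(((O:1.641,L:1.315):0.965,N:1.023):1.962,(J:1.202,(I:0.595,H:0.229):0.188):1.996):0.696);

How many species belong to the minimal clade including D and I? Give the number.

15

The MRCA of D and I is the root, so the clade is the entire tree.
That clade contains 15 terminal taxa: A, B, C, D, E, F, G, H, I, J, K, L, M, N, O.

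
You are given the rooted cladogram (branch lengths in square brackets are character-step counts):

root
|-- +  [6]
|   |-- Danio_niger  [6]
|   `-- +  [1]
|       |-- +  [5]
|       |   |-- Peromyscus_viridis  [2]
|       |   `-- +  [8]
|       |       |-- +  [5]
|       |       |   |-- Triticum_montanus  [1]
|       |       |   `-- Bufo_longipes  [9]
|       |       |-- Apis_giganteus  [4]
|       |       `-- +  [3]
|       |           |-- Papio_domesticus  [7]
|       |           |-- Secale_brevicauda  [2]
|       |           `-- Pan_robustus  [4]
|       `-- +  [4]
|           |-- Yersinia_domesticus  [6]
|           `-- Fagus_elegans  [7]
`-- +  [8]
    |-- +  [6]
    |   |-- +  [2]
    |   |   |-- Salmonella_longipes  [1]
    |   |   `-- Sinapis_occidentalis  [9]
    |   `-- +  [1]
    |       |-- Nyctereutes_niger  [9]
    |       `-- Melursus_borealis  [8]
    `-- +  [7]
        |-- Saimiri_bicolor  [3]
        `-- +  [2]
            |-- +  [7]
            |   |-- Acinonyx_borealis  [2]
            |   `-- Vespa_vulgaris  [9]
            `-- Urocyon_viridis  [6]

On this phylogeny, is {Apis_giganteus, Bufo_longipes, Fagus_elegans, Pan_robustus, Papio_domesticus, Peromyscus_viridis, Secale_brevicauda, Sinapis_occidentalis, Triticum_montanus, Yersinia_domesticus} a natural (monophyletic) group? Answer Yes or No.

The MRCA of the listed taxa is the root, so the smallest clade containing them is the whole tree.
That clade also contains Acinonyx_borealis, Danio_niger, Melursus_borealis, Nyctereutes_niger, Saimiri_bicolor, Salmonella_longipes, Urocyon_viridis, Vespa_vulgaris, which are not in the proposed group, so the group is not monophyletic.

No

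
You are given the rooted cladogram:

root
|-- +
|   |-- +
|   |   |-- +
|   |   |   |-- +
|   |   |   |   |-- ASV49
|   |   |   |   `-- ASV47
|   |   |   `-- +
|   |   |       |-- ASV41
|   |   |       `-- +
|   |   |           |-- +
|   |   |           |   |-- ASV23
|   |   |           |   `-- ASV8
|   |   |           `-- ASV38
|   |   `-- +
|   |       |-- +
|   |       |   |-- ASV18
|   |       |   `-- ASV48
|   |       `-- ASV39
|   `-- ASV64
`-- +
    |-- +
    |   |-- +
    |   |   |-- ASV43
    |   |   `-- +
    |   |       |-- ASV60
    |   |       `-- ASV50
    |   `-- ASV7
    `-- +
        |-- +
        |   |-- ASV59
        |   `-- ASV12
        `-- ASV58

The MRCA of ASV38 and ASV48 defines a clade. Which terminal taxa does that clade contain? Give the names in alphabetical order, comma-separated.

Tracing ASV38: it sits inside ((ASV23,ASV8),ASV38).
Tracing ASV48: it sits inside (ASV18,ASV48).
The smallest clade enclosing both is (((ASV49,ASV47),(ASV41,((ASV23,ASV8),ASV38))),((ASV18,ASV48),ASV39)); the answer is its 9 terminal taxa in alphabetical order.

ASV18, ASV23, ASV38, ASV39, ASV41, ASV47, ASV48, ASV49, ASV8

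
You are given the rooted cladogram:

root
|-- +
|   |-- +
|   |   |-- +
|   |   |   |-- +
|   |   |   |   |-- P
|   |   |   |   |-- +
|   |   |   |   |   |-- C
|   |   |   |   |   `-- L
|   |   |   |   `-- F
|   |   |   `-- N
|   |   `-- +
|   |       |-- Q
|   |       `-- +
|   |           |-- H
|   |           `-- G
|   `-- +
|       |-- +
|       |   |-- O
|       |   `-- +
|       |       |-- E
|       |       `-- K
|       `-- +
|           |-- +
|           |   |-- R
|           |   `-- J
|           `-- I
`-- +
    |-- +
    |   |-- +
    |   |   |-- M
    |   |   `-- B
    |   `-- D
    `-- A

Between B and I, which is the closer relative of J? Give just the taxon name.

The MRCA of J and I subtends ((R,J),I) (3 taxa).
The MRCA of J and B is the root, subtending the entire tree (18 taxa).
The first is nested inside the second, so J shares a more recent common ancestor with I.

I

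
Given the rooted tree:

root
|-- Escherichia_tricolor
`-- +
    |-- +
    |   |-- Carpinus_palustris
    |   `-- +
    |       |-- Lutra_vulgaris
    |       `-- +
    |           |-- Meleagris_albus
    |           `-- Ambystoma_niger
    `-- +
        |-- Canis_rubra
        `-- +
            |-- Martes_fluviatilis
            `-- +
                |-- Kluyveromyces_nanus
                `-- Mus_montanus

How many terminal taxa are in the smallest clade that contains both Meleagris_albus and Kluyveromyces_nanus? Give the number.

8

The MRCA of Meleagris_albus and Kluyveromyces_nanus is the node subtending ((Carpinus_palustris,(Lutra_vulgaris,(Meleagris_albus,Ambystoma_niger))),(Canis_rubra,(Martes_fluviatilis,(Kluyveromyces_nanus,Mus_montanus)))).
That clade contains 8 terminal taxa: Ambystoma_niger, Canis_rubra, Carpinus_palustris, Kluyveromyces_nanus, Lutra_vulgaris, Martes_fluviatilis, Meleagris_albus, Mus_montanus.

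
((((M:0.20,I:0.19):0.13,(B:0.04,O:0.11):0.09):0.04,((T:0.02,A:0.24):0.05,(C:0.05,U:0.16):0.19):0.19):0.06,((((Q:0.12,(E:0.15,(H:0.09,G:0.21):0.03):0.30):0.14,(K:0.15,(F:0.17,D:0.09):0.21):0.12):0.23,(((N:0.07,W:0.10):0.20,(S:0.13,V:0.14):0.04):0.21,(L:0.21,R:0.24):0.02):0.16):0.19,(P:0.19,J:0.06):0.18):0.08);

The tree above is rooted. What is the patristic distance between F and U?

The path runs F → … → MRCA → … → U; the MRCA is the root of the tree.
Branch lengths along that path: 0.17 + 0.21 + 0.12 + 0.23 + 0.19 + 0.08 + 0.06 + 0.19 + 0.19 + 0.16 = 1.60.

1.60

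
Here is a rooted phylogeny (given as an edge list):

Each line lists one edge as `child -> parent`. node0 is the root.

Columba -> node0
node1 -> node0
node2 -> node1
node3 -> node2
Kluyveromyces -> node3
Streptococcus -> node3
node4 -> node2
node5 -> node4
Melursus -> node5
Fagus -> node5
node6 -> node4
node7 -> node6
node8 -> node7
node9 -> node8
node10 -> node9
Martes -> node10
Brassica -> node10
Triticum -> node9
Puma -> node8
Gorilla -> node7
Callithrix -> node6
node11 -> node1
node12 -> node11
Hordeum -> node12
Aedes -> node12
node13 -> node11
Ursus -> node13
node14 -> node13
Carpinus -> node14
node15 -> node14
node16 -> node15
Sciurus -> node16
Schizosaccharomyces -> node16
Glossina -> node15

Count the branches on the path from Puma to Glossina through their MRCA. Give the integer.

11

The MRCA of Puma and Glossina is the node subtending (((Kluyveromyces,Streptococcus),((Melursus,Fagus),(((((Martes,Brassica),Triticum),Puma),Gorilla),Callithrix))),((Hordeum,Aedes),(Ursus,(Carpinus,((Sciurus,Schizosaccharomyces),Glossina))))).
From Puma up to that node: 6 branches. From Glossina up to the same node: 5 branches. Total: 6 + 5 = 11.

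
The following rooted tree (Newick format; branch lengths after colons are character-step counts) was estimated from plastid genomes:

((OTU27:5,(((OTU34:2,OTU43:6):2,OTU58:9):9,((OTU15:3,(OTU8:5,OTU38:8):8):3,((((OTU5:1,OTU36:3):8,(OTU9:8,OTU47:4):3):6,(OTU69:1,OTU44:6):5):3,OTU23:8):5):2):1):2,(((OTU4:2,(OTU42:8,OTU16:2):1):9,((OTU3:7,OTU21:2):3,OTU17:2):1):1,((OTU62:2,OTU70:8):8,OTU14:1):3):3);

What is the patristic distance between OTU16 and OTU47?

The path runs OTU16 → … → MRCA → … → OTU47; the MRCA is the root of the tree.
Branch lengths along that path: 2 + 1 + 9 + 1 + 3 + 2 + 1 + 2 + 5 + 3 + 6 + 3 + 4 = 42.

42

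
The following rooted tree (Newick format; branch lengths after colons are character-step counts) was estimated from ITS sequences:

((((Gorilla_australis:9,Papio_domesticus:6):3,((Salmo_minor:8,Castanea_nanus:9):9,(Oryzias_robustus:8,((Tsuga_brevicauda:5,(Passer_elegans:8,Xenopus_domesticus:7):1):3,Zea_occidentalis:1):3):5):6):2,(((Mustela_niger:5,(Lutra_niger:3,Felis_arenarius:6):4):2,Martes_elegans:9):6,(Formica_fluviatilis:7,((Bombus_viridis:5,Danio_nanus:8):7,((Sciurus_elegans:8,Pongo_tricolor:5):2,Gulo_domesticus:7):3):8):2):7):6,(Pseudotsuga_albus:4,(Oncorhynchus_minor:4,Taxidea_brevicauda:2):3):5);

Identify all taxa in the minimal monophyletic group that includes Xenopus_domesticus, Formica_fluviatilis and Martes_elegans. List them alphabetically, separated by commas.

Tracing Xenopus_domesticus: it sits inside (Passer_elegans,Xenopus_domesticus).
Tracing Formica_fluviatilis: it sits inside (Formica_fluviatilis,((Bombus_viridis,Danio_nanus),((Sciurus_elegans,Pongo_tricolor),Gulo_domesticus))).
Tracing Martes_elegans: it sits inside ((Mustela_niger,(Lutra_niger,Felis_arenarius)),Martes_elegans).
The smallest clade enclosing all 3 is (((Gorilla_australis,Papio_domesticus),((Salmo_minor,Castanea_nanus),(Oryzias_robustus,((Tsuga_brevicauda,(Passer_elegans,Xenopus_domesticus)),Zea_occidentalis)))),(((Mustela_niger,(Lutra_niger,Felis_arenarius)),Martes_elegans),(Formica_fluviatilis,((Bombus_viridis,Danio_nanus),((Sciurus_elegans,Pongo_tricolor),Gulo_domesticus))))); the answer is its 19 terminal taxa in alphabetical order.

Bombus_viridis, Castanea_nanus, Danio_nanus, Felis_arenarius, Formica_fluviatilis, Gorilla_australis, Gulo_domesticus, Lutra_niger, Martes_elegans, Mustela_niger, Oryzias_robustus, Papio_domesticus, Passer_elegans, Pongo_tricolor, Salmo_minor, Sciurus_elegans, Tsuga_brevicauda, Xenopus_domesticus, Zea_occidentalis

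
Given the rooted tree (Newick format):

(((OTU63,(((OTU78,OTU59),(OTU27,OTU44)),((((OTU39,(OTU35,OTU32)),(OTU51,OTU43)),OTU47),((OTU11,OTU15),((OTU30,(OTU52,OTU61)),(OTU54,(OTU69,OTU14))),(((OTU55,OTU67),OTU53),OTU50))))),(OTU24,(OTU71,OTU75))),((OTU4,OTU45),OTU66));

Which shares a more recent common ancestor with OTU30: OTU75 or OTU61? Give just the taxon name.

OTU61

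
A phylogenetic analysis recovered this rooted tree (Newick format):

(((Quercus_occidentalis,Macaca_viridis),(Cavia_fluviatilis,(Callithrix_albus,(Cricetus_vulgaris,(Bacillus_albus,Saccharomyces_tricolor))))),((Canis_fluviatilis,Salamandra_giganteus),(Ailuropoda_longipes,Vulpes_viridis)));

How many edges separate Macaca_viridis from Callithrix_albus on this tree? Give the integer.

5

The MRCA of Macaca_viridis and Callithrix_albus is the node subtending ((Quercus_occidentalis,Macaca_viridis),(Cavia_fluviatilis,(Callithrix_albus,(Cricetus_vulgaris,(Bacillus_albus,Saccharomyces_tricolor))))).
From Macaca_viridis up to that node: 2 branches. From Callithrix_albus up to the same node: 3 branches. Total: 2 + 3 = 5.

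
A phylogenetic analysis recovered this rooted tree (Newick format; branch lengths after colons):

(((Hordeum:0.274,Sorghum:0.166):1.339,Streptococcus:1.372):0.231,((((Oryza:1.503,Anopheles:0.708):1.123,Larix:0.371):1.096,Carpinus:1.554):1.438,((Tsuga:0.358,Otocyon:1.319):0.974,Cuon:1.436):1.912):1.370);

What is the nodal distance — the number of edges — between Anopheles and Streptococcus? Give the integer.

7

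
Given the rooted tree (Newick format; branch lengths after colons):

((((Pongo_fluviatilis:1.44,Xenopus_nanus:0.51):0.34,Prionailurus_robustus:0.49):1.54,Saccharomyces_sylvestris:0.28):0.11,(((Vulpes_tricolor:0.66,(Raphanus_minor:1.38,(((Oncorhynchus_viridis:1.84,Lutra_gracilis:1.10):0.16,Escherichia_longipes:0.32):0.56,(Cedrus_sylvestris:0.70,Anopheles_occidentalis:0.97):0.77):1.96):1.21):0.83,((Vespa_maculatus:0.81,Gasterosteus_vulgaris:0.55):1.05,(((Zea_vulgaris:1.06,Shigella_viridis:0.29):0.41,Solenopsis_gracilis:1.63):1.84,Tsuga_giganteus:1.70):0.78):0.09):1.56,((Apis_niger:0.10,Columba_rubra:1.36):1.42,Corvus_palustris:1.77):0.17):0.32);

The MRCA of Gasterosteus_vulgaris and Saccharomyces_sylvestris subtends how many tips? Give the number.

The MRCA of Gasterosteus_vulgaris and Saccharomyces_sylvestris is the root, so the clade is the entire tree.
That clade contains 20 terminal taxa: Anopheles_occidentalis, Apis_niger, Cedrus_sylvestris, Columba_rubra, Corvus_palustris, Escherichia_longipes, Gasterosteus_vulgaris, Lutra_gracilis, Oncorhynchus_viridis, Pongo_fluviatilis, Prionailurus_robustus, Raphanus_minor, Saccharomyces_sylvestris, Shigella_viridis, Solenopsis_gracilis, Tsuga_giganteus, Vespa_maculatus, Vulpes_tricolor, Xenopus_nanus, Zea_vulgaris.

20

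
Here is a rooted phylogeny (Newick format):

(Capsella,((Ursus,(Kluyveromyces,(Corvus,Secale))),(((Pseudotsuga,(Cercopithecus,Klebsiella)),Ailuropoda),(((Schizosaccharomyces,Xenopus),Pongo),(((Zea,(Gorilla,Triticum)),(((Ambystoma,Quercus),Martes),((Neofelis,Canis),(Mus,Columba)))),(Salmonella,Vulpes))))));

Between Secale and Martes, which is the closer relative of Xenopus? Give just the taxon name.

Martes

The MRCA of Xenopus and Martes subtends (((Schizosaccharomyces,Xenopus),Pongo),(((Zea,(Gorilla,Triticum)),(((Ambystoma,Quercus),Martes),((Neofelis,Canis),(Mus,Columba)))),(Salmonella,Vulpes))) (15 taxa).
The MRCA of Xenopus and Secale subtends ((Ursus,(Kluyveromyces,(Corvus,Secale))),(((Pseudotsuga,(Cercopithecus,Klebsiella)),Ailuropoda),(((Schizosaccharomyces,Xenopus),Pongo),(((Zea,(Gorilla,Triticum)),(((Ambystoma,Quercus),Martes),((Neofelis,Canis),(Mus,Columba)))),(Salmonella,Vulpes))))) (23 taxa).
The first is nested inside the second, so Xenopus shares a more recent common ancestor with Martes.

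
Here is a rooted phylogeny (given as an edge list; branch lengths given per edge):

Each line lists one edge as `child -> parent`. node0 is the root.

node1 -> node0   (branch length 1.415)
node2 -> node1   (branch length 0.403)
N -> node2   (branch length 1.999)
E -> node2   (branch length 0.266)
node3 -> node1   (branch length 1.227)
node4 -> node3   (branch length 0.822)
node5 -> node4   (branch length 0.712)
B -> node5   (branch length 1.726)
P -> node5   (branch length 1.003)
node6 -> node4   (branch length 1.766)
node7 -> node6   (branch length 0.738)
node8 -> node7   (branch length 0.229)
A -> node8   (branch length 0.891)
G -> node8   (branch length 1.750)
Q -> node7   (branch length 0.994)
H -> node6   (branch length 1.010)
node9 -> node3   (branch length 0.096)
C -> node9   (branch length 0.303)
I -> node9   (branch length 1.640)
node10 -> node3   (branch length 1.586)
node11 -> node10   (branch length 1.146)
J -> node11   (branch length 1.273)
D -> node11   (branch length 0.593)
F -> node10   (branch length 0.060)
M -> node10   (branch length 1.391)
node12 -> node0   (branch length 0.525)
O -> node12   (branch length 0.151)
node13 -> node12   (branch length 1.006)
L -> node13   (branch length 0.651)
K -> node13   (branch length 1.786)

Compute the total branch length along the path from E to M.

4.873

The path runs E → … → MRCA → … → M; the MRCA is the node subtending ((N,E),(((B,P),(((A,G),Q),H)),(C,I),((J,D),F,M))).
Branch lengths along that path: 0.266 + 0.403 + 1.227 + 1.586 + 1.391 = 4.873.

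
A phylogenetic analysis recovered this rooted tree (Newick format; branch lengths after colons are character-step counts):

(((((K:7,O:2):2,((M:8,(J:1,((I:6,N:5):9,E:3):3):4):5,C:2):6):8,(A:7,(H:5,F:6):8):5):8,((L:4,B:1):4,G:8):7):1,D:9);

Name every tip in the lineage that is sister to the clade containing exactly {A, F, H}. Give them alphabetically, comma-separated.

C, E, I, J, K, M, N, O

The clade containing exactly {A, F, H} attaches to the tree at the node subtending (((K,O),((M,(J,((I,N),E))),C)),(A,(H,F))).
The other lineage descending from that same node — the sister group — is ((K,O),((M,(J,((I,N),E))),C)); its 8 tips in alphabetical order are the answer.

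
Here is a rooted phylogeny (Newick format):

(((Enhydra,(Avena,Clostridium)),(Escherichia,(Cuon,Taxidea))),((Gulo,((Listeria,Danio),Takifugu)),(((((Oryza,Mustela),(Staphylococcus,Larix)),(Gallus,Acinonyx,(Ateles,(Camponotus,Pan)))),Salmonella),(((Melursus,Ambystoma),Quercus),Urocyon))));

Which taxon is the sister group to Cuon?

Taxidea

Cuon attaches to the tree at the node subtending (Cuon,Taxidea).
The other lineage descending from that same node — the sister group — is the single tip Taxidea.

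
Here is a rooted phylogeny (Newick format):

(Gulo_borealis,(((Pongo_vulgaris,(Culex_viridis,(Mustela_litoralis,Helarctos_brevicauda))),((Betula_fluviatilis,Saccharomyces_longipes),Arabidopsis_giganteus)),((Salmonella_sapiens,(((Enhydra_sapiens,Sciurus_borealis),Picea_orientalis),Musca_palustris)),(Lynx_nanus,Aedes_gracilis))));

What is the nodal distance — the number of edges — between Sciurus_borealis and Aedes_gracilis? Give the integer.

The MRCA of Sciurus_borealis and Aedes_gracilis is the node subtending ((Salmonella_sapiens,(((Enhydra_sapiens,Sciurus_borealis),Picea_orientalis),Musca_palustris)),(Lynx_nanus,Aedes_gracilis)).
From Sciurus_borealis up to that node: 5 branches. From Aedes_gracilis up to the same node: 2 branches. Total: 5 + 2 = 7.

7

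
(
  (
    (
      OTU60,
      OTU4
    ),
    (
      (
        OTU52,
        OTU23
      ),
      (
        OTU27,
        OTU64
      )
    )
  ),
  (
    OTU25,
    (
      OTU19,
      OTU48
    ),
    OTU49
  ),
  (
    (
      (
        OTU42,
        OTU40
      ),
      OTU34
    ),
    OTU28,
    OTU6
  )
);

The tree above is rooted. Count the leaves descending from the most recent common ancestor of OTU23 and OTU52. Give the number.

2

The MRCA of OTU23 and OTU52 is the node subtending (OTU52,OTU23).
That clade contains 2 terminal taxa: OTU23, OTU52.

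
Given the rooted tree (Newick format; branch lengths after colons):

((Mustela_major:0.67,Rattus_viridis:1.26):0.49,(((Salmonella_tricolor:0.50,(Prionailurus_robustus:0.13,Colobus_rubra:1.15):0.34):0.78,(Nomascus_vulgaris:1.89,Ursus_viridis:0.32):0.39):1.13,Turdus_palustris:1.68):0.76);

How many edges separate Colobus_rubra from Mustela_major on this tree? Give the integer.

7

The MRCA of Colobus_rubra and Mustela_major is the root of the tree.
From Colobus_rubra up to that node: 5 branches. From Mustela_major up to the same node: 2 branches. Total: 5 + 2 = 7.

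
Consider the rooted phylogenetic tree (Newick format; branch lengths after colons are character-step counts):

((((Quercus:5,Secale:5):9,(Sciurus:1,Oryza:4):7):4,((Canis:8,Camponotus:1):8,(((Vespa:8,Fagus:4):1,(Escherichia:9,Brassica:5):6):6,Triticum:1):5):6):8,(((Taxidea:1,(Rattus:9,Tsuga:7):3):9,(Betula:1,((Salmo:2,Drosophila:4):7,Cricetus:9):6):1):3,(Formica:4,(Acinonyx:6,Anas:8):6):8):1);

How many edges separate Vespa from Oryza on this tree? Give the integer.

8

The MRCA of Vespa and Oryza is the node subtending (((Quercus,Secale),(Sciurus,Oryza)),((Canis,Camponotus),(((Vespa,Fagus),(Escherichia,Brassica)),Triticum))).
From Vespa up to that node: 5 branches. From Oryza up to the same node: 3 branches. Total: 5 + 3 = 8.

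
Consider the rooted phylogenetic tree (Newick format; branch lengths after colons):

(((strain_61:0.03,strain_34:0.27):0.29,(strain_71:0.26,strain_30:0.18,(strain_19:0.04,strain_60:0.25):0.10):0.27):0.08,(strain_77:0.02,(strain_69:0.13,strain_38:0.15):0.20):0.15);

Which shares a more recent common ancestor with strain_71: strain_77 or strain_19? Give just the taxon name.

strain_19

The MRCA of strain_71 and strain_19 subtends (strain_71,strain_30,(strain_19,strain_60)) (4 taxa).
The MRCA of strain_71 and strain_77 is the root, subtending the entire tree (9 taxa).
The first is nested inside the second, so strain_71 shares a more recent common ancestor with strain_19.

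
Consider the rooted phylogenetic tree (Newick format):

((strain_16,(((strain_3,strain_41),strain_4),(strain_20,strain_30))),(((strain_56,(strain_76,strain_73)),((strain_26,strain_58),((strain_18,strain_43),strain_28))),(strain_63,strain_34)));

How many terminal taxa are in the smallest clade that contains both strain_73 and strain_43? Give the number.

The MRCA of strain_73 and strain_43 is the node subtending ((strain_56,(strain_76,strain_73)),((strain_26,strain_58),((strain_18,strain_43),strain_28))).
That clade contains 8 terminal taxa: strain_18, strain_26, strain_28, strain_43, strain_56, strain_58, strain_73, strain_76.

8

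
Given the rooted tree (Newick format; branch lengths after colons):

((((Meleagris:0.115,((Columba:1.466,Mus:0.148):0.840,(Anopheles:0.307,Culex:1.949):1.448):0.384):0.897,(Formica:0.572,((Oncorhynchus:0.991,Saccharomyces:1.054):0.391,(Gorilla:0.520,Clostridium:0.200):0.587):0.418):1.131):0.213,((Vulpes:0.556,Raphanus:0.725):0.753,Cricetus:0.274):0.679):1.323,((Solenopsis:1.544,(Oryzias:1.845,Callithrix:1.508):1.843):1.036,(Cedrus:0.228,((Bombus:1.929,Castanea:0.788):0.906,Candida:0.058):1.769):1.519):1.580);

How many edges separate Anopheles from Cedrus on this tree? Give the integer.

9

The MRCA of Anopheles and Cedrus is the root of the tree.
From Anopheles up to that node: 6 branches. From Cedrus up to the same node: 3 branches. Total: 6 + 3 = 9.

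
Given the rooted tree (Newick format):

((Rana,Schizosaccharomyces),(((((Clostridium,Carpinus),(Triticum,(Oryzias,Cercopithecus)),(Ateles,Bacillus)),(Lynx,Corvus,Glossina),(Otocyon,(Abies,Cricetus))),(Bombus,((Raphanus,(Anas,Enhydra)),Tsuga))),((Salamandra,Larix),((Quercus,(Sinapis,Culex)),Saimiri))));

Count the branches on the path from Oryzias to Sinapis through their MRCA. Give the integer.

11

The MRCA of Oryzias and Sinapis is the node subtending (((((Clostridium,Carpinus),(Triticum,(Oryzias,Cercopithecus)),(Ateles,Bacillus)),(Lynx,Corvus,Glossina),(Otocyon,(Abies,Cricetus))),(Bombus,((Raphanus,(Anas,Enhydra)),Tsuga))),((Salamandra,Larix),((Quercus,(Sinapis,Culex)),Saimiri))).
From Oryzias up to that node: 6 branches. From Sinapis up to the same node: 5 branches. Total: 6 + 5 = 11.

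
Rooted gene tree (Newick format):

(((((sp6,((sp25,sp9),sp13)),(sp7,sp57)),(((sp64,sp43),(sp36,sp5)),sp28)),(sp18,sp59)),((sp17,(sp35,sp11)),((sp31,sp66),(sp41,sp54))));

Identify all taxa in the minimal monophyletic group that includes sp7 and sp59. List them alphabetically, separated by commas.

sp13, sp18, sp25, sp28, sp36, sp43, sp5, sp57, sp59, sp6, sp64, sp7, sp9

Tracing sp7: it sits inside (sp7,sp57).
Tracing sp59: it sits inside (sp18,sp59).
The smallest clade enclosing both is ((((sp6,((sp25,sp9),sp13)),(sp7,sp57)),(((sp64,sp43),(sp36,sp5)),sp28)),(sp18,sp59)); the answer is its 13 terminal taxa in alphabetical order.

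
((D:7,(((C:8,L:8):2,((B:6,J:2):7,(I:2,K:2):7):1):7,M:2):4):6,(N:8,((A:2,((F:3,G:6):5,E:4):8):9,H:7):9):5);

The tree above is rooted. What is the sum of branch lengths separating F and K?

66

The path runs F → … → MRCA → … → K; the MRCA is the root of the tree.
Branch lengths along that path: 3 + 5 + 8 + 9 + 9 + 5 + 6 + 4 + 7 + 1 + 7 + 2 = 66.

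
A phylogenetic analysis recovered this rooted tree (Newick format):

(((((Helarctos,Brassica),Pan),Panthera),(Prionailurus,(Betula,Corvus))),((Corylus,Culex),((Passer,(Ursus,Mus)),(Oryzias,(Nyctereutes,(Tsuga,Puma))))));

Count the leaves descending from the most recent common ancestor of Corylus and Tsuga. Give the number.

The MRCA of Corylus and Tsuga is the node subtending ((Corylus,Culex),((Passer,(Ursus,Mus)),(Oryzias,(Nyctereutes,(Tsuga,Puma))))).
That clade contains 9 terminal taxa: Corylus, Culex, Mus, Nyctereutes, Oryzias, Passer, Puma, Tsuga, Ursus.

9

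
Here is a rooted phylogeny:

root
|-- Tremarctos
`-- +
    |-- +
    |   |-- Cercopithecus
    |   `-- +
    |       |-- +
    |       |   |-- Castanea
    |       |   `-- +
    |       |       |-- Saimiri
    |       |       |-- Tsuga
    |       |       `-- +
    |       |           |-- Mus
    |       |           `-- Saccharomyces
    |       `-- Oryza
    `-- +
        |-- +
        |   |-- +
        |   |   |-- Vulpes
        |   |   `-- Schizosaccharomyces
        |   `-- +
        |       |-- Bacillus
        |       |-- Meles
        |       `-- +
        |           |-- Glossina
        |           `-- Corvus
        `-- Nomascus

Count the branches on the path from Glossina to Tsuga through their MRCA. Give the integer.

The MRCA of Glossina and Tsuga is the node subtending ((Cercopithecus,((Castanea,(Saimiri,Tsuga,(Mus,Saccharomyces))),Oryza)),(((Vulpes,Schizosaccharomyces),(Bacillus,Meles,(Glossina,Corvus))),Nomascus)).
From Glossina up to that node: 5 branches. From Tsuga up to the same node: 5 branches. Total: 5 + 5 = 10.

10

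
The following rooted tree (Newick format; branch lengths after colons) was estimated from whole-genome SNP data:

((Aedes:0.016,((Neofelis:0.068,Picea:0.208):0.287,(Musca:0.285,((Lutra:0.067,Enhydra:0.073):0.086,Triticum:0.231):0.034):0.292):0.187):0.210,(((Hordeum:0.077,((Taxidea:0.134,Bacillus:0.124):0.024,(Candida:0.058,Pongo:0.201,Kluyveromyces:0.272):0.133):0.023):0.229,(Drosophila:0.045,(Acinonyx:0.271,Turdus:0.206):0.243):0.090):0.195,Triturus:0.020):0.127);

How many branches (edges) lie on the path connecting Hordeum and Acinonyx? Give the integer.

5

The MRCA of Hordeum and Acinonyx is the node subtending ((Hordeum,((Taxidea,Bacillus),(Candida,Pongo,Kluyveromyces))),(Drosophila,(Acinonyx,Turdus))).
From Hordeum up to that node: 2 branches. From Acinonyx up to the same node: 3 branches. Total: 2 + 3 = 5.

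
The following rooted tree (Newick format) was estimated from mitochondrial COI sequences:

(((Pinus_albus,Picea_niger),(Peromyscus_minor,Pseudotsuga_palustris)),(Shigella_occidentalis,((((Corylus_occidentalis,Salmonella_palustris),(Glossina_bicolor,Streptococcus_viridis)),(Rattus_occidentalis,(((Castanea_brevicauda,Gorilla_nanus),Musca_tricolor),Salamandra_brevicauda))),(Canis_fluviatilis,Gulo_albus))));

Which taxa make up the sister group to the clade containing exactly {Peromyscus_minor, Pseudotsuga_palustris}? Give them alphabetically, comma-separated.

Picea_niger, Pinus_albus

The clade containing exactly {Peromyscus_minor, Pseudotsuga_palustris} attaches to the tree at the node subtending ((Pinus_albus,Picea_niger),(Peromyscus_minor,Pseudotsuga_palustris)).
The other lineage descending from that same node — the sister group — is (Pinus_albus,Picea_niger); its 2 tips in alphabetical order are the answer.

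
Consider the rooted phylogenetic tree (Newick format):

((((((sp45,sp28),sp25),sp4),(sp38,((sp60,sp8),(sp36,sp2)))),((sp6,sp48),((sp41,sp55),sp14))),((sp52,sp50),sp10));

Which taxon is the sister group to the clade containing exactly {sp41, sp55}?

sp14

The clade containing exactly {sp41, sp55} attaches to the tree at the node subtending ((sp41,sp55),sp14).
The other lineage descending from that same node — the sister group — is the single tip sp14.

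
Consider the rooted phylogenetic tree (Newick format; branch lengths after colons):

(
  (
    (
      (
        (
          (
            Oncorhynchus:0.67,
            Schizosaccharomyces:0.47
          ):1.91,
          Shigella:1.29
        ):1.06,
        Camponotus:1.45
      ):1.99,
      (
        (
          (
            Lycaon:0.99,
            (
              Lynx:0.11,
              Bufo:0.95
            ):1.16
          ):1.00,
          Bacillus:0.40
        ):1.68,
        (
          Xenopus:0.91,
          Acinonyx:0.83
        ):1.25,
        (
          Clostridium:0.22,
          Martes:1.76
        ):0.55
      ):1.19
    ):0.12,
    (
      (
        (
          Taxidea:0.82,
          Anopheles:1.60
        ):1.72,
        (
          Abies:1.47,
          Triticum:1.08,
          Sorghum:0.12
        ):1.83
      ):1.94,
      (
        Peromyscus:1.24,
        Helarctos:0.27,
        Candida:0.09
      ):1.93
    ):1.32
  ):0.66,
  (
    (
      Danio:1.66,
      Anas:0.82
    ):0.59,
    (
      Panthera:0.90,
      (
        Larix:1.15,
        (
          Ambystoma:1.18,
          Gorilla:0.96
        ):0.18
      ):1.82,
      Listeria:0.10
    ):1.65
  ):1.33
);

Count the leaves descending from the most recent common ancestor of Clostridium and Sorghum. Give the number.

20

The MRCA of Clostridium and Sorghum is the node subtending (((((Oncorhynchus,Schizosaccharomyces),Shigella),Camponotus),(((Lycaon,(Lynx,Bufo)),Bacillus),(Xenopus,Acinonyx),(Clostridium,Martes))),(((Taxidea,Anopheles),(Abies,Triticum,Sorghum)),(Peromyscus,Helarctos,Candida))).
That clade contains 20 terminal taxa: Abies, Acinonyx, Anopheles, Bacillus, Bufo, Camponotus, Candida, Clostridium, Helarctos, Lycaon, Lynx, Martes, Oncorhynchus, Peromyscus, Schizosaccharomyces, Shigella, Sorghum, Taxidea, Triticum, Xenopus.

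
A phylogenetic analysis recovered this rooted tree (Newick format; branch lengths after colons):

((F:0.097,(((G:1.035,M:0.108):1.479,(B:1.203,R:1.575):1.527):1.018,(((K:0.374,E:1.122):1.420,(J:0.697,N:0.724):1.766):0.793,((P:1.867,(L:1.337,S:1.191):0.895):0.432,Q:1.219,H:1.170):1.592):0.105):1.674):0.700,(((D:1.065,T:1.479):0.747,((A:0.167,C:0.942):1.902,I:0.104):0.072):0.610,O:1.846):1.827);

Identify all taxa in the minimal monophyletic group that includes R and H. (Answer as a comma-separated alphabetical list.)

B, E, G, H, J, K, L, M, N, P, Q, R, S

Tracing R: it sits inside (B,R).
Tracing H: it sits inside ((P,(L,S)),Q,H).
The smallest clade enclosing both is (((G,M),(B,R)),(((K,E),(J,N)),((P,(L,S)),Q,H))); the answer is its 13 terminal taxa in alphabetical order.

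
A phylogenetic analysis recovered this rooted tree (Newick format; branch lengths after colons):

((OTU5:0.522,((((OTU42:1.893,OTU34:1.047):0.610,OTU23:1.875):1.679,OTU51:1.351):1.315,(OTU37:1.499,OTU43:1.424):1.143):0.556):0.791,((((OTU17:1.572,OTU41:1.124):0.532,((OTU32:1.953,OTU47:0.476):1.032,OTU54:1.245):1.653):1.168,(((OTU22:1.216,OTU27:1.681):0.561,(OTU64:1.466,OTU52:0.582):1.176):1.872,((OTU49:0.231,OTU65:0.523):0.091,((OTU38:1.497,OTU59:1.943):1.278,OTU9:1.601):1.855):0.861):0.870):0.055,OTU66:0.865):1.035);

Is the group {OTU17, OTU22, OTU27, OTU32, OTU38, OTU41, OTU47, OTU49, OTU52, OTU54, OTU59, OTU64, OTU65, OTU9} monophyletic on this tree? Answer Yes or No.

The most recent common ancestor of these taxa subtends (((OTU17,OTU41),((OTU32,OTU47),OTU54)),(((OTU22,OTU27),(OTU64,OTU52)),((OTU49,OTU65),((OTU38,OTU59),OTU9)))).
That clade has exactly 14 tips — every listed taxon and nothing else — so the group is monophyletic.

Yes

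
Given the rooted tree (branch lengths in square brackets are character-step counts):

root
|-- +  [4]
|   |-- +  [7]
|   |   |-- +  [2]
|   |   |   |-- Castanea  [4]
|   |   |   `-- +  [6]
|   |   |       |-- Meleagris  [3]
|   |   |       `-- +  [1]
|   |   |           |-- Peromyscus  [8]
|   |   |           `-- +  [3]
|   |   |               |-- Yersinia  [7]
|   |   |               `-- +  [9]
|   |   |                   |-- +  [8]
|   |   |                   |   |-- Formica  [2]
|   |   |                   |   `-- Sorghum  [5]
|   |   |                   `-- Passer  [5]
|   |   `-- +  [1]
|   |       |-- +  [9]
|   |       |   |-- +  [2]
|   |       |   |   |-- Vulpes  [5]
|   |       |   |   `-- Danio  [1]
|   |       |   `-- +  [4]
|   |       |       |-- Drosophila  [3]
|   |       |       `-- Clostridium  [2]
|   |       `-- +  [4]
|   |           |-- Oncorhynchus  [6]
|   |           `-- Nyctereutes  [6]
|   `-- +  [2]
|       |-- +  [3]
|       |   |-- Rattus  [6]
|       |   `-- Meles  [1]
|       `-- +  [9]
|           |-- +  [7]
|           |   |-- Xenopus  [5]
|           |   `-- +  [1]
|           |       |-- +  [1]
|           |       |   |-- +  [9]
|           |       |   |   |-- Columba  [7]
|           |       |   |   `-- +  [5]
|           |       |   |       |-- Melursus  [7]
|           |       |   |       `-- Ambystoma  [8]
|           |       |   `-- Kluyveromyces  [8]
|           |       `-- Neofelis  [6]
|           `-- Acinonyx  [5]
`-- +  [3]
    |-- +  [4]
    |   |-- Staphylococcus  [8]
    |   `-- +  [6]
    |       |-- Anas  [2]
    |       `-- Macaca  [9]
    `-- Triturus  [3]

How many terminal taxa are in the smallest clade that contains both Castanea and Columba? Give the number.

22

The MRCA of Castanea and Columba is the node subtending (((Castanea,(Meleagris,(Peromyscus,(Yersinia,((Formica,Sorghum),Passer))))),(((Vulpes,Danio),(Drosophila,Clostridium)),(Oncorhynchus,Nyctereutes))),((Rattus,Meles),((Xenopus,(((Columba,(Melursus,Ambystoma)),Kluyveromyces),Neofelis)),Acinonyx))).
That clade contains 22 terminal taxa: Acinonyx, Ambystoma, Castanea, Clostridium, Columba, Danio, Drosophila, Formica, Kluyveromyces, Meleagris, Meles, Melursus, Neofelis, Nyctereutes, Oncorhynchus, Passer, Peromyscus, Rattus, Sorghum, Vulpes, Xenopus, Yersinia.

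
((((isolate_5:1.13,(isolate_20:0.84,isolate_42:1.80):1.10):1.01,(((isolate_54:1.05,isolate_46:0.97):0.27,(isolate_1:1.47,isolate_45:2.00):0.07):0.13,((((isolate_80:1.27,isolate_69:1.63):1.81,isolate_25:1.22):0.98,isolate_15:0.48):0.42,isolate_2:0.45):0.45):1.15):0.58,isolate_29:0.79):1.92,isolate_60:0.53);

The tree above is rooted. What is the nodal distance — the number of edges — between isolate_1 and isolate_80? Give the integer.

The MRCA of isolate_1 and isolate_80 is the node subtending (((isolate_54,isolate_46),(isolate_1,isolate_45)),((((isolate_80,isolate_69),isolate_25),isolate_15),isolate_2)).
From isolate_1 up to that node: 3 branches. From isolate_80 up to the same node: 5 branches. Total: 3 + 5 = 8.

8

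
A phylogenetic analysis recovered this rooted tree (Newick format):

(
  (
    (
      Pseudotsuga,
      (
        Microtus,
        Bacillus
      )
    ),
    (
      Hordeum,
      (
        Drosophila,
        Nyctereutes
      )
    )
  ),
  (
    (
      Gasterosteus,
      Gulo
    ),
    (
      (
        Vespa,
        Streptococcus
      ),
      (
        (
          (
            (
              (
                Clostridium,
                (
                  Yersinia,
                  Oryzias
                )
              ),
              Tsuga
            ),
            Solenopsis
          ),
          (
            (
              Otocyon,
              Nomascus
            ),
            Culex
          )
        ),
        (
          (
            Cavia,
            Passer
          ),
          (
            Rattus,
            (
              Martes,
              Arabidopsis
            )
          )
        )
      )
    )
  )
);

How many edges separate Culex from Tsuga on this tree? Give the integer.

The MRCA of Culex and Tsuga is the node subtending ((((Clostridium,(Yersinia,Oryzias)),Tsuga),Solenopsis),((Otocyon,Nomascus),Culex)).
From Culex up to that node: 2 branches. From Tsuga up to the same node: 3 branches. Total: 2 + 3 = 5.

5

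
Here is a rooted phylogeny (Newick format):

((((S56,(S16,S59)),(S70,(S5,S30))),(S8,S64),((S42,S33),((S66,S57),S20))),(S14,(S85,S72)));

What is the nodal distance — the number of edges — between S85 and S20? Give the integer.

The MRCA of S85 and S20 is the root of the tree.
From S85 up to that node: 3 branches. From S20 up to the same node: 4 branches. Total: 3 + 4 = 7.

7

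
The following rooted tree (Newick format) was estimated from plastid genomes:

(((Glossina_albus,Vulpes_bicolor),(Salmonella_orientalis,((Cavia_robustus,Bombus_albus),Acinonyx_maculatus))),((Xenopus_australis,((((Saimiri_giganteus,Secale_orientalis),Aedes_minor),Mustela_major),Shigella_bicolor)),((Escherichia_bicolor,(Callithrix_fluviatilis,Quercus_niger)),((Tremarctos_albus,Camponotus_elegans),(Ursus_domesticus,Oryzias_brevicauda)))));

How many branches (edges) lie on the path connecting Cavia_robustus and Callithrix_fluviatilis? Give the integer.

The MRCA of Cavia_robustus and Callithrix_fluviatilis is the root of the tree.
From Cavia_robustus up to that node: 5 branches. From Callithrix_fluviatilis up to the same node: 5 branches. Total: 5 + 5 = 10.

10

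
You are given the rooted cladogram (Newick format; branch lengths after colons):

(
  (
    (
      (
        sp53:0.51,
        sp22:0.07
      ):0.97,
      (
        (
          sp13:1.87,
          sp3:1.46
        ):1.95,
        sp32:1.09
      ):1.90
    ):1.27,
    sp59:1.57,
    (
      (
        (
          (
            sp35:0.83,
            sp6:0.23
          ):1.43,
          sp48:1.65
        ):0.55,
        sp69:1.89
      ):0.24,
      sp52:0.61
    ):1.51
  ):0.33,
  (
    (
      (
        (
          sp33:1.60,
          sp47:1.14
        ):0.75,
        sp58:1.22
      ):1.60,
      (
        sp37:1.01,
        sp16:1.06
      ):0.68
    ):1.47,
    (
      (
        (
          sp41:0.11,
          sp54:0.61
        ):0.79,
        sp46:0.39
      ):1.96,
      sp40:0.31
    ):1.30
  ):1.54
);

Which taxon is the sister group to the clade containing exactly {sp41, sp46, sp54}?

The clade containing exactly {sp41, sp46, sp54} attaches to the tree at the node subtending (((sp41,sp54),sp46),sp40).
The other lineage descending from that same node — the sister group — is the single tip sp40.

sp40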